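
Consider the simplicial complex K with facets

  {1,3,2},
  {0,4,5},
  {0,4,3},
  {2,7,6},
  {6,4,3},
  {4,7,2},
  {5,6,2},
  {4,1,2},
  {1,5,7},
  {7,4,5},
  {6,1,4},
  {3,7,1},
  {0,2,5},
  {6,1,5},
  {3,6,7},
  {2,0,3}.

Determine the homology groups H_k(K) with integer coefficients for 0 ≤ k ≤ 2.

We work with the vertex ordering 0 < 1 < 2 < 3 < 4 < 5 < 6 < 7. The simplices of K, each written with vertices in increasing order, are:

  0-simplices (8): [0], [1], [2], [3], [4], [5], [6], [7]
  1-simplices (24): (24 of them)
  2-simplices (16): [0,2,3], [0,2,5], [0,3,4], [0,4,5], [1,2,3], [1,2,4], [1,3,7], [1,4,6], [1,5,6], [1,5,7], [2,4,7], [2,5,6], [2,6,7], [3,4,6], [3,6,7], [4,5,7]

so the chain groups are C_0 ≅ Z^8, C_1 ≅ Z^24, C_2 ≅ Z^16.

Boundary ∂_1: C_1 → C_0 maps an edge to its endpoints' difference, ∂[p,q] = q − p.
The resulting 8×24 matrix has rank 7, and its Smith normal form has invariant factors (1,1,1,1,1,1,1).

The boundary map ∂_2: C_2 → C_1 acts by ∂[p,q,r] = [q,r] − [p,r] + [p,q]. For instance
  ∂[0,4,5] = [4,5] − [0,5] + [0,4],
  ∂[0,3,4] = [3,4] − [0,4] + [0,3].
The resulting 24×16 matrix has rank 15, and its Smith normal form has invariant factors (1,1,1,1,1,1,1,1,1,1,1,1,1,1,1).

From H_k ≅ ker(∂_k) / im(∂_{k+1}) we obtain:

  H_0: rank C_0 − rank ∂_1 = 8 − 7 = 1, and the invariant factors of ∂_1 are all 1, so H_0 = Z.
  H_1: rank ker ∂_1 − rank ∂_2 = (24 − 7) − 15 = 2, and the invariant factors of ∂_2 are all 1, so H_1 = Z^2.
  H_2: rank ker ∂_2 − rank ∂_3 = (16 − 15) − 0 = 1, and there is no ∂_3, so H_2 = Z.

As a check, the Euler characteristic is 8 − 24 + 16 = 0, which agrees with 1 − 2 + 1 = 0.

H_0 ≅ Z,  H_1 ≅ Z^2,  H_2 ≅ Z.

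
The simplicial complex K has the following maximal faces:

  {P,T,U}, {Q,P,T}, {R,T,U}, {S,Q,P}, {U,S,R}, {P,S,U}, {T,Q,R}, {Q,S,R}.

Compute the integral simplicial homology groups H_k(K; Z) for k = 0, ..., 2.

We work with the vertex ordering P < Q < R < S < T < U. The simplices of K, each written with vertices in increasing order, are:

  0-simplices (6): P, Q, R, S, T, U
  1-simplices (12): PQ, PS, PT, PU, QR, QS, QT, RS, RT, RU, SU, TU
  2-simplices (8): PQS, PQT, PSU, PTU, QRS, QRT, RSU, RTU

so the chain groups are C_0 ≅ Z^6, C_1 ≅ Z^12, C_2 ≅ Z^8.

The boundary map ∂_1: C_1 → C_0 sends each edge [p,q] (with p < q) to q − p.
As a 6×12 matrix over Z this has rank 5, with invariant factors (1,1,1,1,1).

The boundary map ∂_2: C_2 → C_1 acts by ∂[p,q,r] = [q,r] − [p,r] + [p,q]. For instance
  ∂QRS = RS − QS + QR,
  ∂RTU = TU − RU + RT.
The 12×8 boundary matrix has rank 7 and Smith normal form diag(1,1,1,1,1,1,1).

Reading off H_k = ker ∂_k / im ∂_{k+1}:

  H_0: rank C_0 − rank ∂_1 = 6 − 5 = 1, and the invariant factors of ∂_1 are all 1, so H_0 ≅ Z.
  H_1: rank ker ∂_1 − rank ∂_2 = (12 − 5) − 7 = 0, and the invariant factors of ∂_2 are all 1, so H_1 ≅ 0.
  H_2: rank ker ∂_2 − rank ∂_3 = (8 − 7) − 0 = 1, and there is no ∂_3, so H_2 ≅ Z.

H_0 = Z,  H_1 = 0,  H_2 = Z.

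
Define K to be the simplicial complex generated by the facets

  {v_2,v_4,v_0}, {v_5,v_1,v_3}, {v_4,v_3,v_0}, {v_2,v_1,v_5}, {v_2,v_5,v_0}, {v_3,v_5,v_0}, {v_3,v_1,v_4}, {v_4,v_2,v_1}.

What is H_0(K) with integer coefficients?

Fix the vertex order v_0 < v_1 < v_2 < v_3 < v_4 < v_5 and write every simplex with vertices in increasing order. Then dim K = 2 and the simplices of K are:

  0-simplices (6): [v_0], [v_1], [v_2], [v_3], [v_4], [v_5]
  1-simplices (12): [v_0,v_2], [v_0,v_3], [v_0,v_4], [v_0,v_5], [v_1,v_2], [v_1,v_3], [v_1,v_4], [v_1,v_5], [v_2,v_4], [v_2,v_5], [v_3,v_4], [v_3,v_5]
  2-simplices (8): [v_0,v_2,v_4], [v_0,v_2,v_5], [v_0,v_3,v_4], [v_0,v_3,v_5], [v_1,v_2,v_4], [v_1,v_2,v_5], [v_1,v_3,v_4], [v_1,v_3,v_5]

Hence C_0 ≅ Z^6, C_1 ≅ Z^12, C_2 ≅ Z^8.

Boundary ∂_1: C_1 → C_0 maps an edge to its endpoints' difference, ∂[p,q] = q − p.
The 6×12 boundary matrix has rank 5 and Smith normal form diag(1,1,1,1,1).

The boundary map ∂_2: C_2 → C_1 sends each 2-simplex [p,q,r] to [q,r] − [p,r] + [p,q]. For instance
  ∂[v_1,v_3,v_4] = [v_3,v_4] − [v_1,v_4] + [v_1,v_3],
  ∂[v_1,v_3,v_5] = [v_3,v_5] − [v_1,v_5] + [v_1,v_3].
This gives a 12×8 integer matrix of rank 7; reducing to Smith normal form yields diagonal entries (1,1,1,1,1,1,1).

Reading off H_k = ker ∂_k / im ∂_{k+1}:

  H_0: rank C_0 − rank ∂_1 = 6 − 5 = 1, and the invariant factors of ∂_1 are all 1, so H_0 = Z.

H_0 ≅ Z.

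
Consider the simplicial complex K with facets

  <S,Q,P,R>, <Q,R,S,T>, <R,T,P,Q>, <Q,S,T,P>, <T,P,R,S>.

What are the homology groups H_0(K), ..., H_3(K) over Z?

H_0 = Z,  H_1 = 0,  H_2 = 0,  H_3 = Z.

Order the vertices as P < Q < R < S < T. Listing each simplex with vertices in this order, K has dimension 3 with simplices:

  0-simplices (5): P, Q, R, S, T
  1-simplices (10): PQ, PR, PS, PT, QR, QS, QT, RS, RT, ST
  2-simplices (10): PQR, PQS, PQT, PRS, PRT, PST, QRS, QRT, QST, RST
  3-simplices (5): PQRS, PQRT, PQST, PRST, QRST

giving chain groups C_0 ≅ Z^5, C_1 ≅ Z^10, C_2 ≅ Z^10, C_3 ≅ Z^5.

The boundary map ∂_1: C_1 → C_0 sends each edge [p,q] (with p < q) to q − p. For instance
  ∂QS = S − Q.
The resulting 5×10 matrix has rank 4, and its Smith normal form has invariant factors (1,1,1,1).

∂_2: C_2 → C_1 maps a triangle to the signed sum of its edges. For instance
  ∂PRS = RS − PS + PR,
  ∂RST = ST − RT + RS.
This gives a 10×10 integer matrix of rank 6; reducing to Smith normal form yields diagonal entries (1,1,1,1,1,1).

Boundary ∂_3: C_3 → C_2 sends each 3-simplex σ to the alternating sum Σ_i (−1)^i (σ with its i-th vertex removed). For instance
  ∂PRST = RST − PST + PRT − PRS,
  ∂PQST = QST − PST + PQT − PQS.
This gives a 10×5 integer matrix of rank 4; reducing to Smith normal form yields diagonal entries (1,1,1,1).

Reading off H_k = ker ∂_k / im ∂_{k+1}:

  H_0: rank C_0 − rank ∂_1 = 5 − 4 = 1, and the invariant factors of ∂_1 are all 1, so H_0 ≅ Z.
  H_1: rank ker ∂_1 − rank ∂_2 = (10 − 4) − 6 = 0, and the invariant factors of ∂_2 are all 1, so H_1 ≅ 0.
  H_2: rank ker ∂_2 − rank ∂_3 = (10 − 6) − 4 = 0, and the invariant factors of ∂_3 are all 1, so H_2 ≅ 0.
  H_3: rank ker ∂_3 − rank ∂_4 = (5 − 4) − 0 = 1, and there is no ∂_4, so H_3 ≅ Z.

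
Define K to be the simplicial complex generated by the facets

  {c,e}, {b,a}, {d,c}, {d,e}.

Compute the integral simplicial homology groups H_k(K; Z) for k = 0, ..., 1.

Take the total order a < b < c < d < e on the vertex set. Then K (dimension 1) consists of the simplices:

  0-simplices (5): a, b, c, d, e
  1-simplices (4): ab, cd, ce, de

giving chain groups C_0 ≅ Z^5, C_1 ≅ Z^4.

∂_1: C_1 → C_0 is given by ∂[p,q] = [q] − [p].
The resulting 5×4 matrix has rank 3, and its Smith normal form has invariant factors (1,1,1).

Now H_k = ker ∂_k / im ∂_{k+1}, so:

  H_0: rank C_0 − rank ∂_1 = 5 − 3 = 2, and the invariant factors of ∂_1 are all 1, so H_0 ≅ Z^2.
  H_1: rank ker ∂_1 − rank ∂_2 = (4 − 3) − 0 = 1, and there is no ∂_2, so H_1 ≅ Z.

(K is a triangulation of the disjoint union of the circle S^1 and the 1-simplex.)

H_0 ≅ Z^2,  H_1 ≅ Z.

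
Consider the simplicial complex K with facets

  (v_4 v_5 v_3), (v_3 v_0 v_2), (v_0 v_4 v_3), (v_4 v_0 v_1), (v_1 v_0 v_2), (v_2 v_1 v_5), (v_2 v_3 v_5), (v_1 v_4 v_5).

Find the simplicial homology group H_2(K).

Take the total order v_0 < v_1 < v_2 < v_3 < v_4 < v_5 on the vertex set. Then K (dimension 2) consists of the simplices:

  0-simplices (6): [v_0], [v_1], [v_2], [v_3], [v_4], [v_5]
  1-simplices (12): [v_0,v_1], [v_0,v_2], [v_0,v_3], [v_0,v_4], [v_1,v_2], [v_1,v_4], [v_1,v_5], [v_2,v_3], [v_2,v_5], [v_3,v_4], [v_3,v_5], [v_4,v_5]
  2-simplices (8): [v_0,v_1,v_2], [v_0,v_1,v_4], [v_0,v_2,v_3], [v_0,v_3,v_4], [v_1,v_2,v_5], [v_1,v_4,v_5], [v_2,v_3,v_5], [v_3,v_4,v_5]

giving chain groups C_0 ≅ Z^6, C_1 ≅ Z^12, C_2 ≅ Z^8.

Boundary ∂_1: C_1 → C_0 sends each edge [p,q] (with p < q) to q − p. For instance
  ∂[v_0,v_2] = [v_2] − [v_0].
The 6×12 boundary matrix has rank 5 and Smith normal form diag(1,1,1,1,1).

∂_2: C_2 → C_1 acts by ∂[p,q,r] = [q,r] − [p,r] + [p,q]. For instance
  ∂[v_1,v_2,v_5] = [v_2,v_5] − [v_1,v_5] + [v_1,v_2],
  ∂[v_3,v_4,v_5] = [v_4,v_5] − [v_3,v_5] + [v_3,v_4].
The 12×8 boundary matrix has rank 7 and Smith normal form diag(1,1,1,1,1,1,1).

Now H_k = ker ∂_k / im ∂_{k+1}, so:

  H_2: rank ker ∂_2 − rank ∂_3 = (8 − 7) − 0 = 1, and there is no ∂_3, so H_2 = Z.

H_2 ≅ Z.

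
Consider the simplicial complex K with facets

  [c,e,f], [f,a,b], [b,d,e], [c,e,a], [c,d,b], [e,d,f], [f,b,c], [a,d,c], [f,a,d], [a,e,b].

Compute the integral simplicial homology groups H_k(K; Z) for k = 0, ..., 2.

H_0 = Z,  H_1 = Z/2,  H_2 = 0.

Take the total order a < b < c < d < e < f on the vertex set. Then K (dimension 2) consists of the simplices:

  0-simplices (6): a, b, c, d, e, f
  1-simplices (15): ab, ac, ad, ae, af, bc, bd, be, bf, cd, ce, cf, de, df, ef
  2-simplices (10): abe, abf, acd, ace, adf, bcd, bcf, bde, cef, def

Hence C_0 ≅ Z^6, C_1 ≅ Z^15, C_2 ≅ Z^10.

∂_1: C_1 → C_0 sends each edge [p,q] (with p < q) to q − p. For instance
  ∂ce = e − c.
The resulting 6×15 matrix has rank 5, and its Smith normal form has invariant factors (1,1,1,1,1).

Boundary ∂_2: C_2 → C_1 acts by ∂[p,q,r] = [q,r] − [p,r] + [p,q]. For instance
  ∂abf = bf − af + ab,
  ∂ace = ce − ae + ac.
As a 15×10 matrix over Z this has rank 10, with invariant factors (1,1,1,1,1,1,1,1,1,2).

Now H_k = ker ∂_k / im ∂_{k+1}, so:

  H_0: rank C_0 − rank ∂_1 = 6 − 5 = 1, and the invariant factors of ∂_1 are all 1, so H_0 = Z.
  H_1: rank ker ∂_1 − rank ∂_2 = (15 − 5) − 10 = 0, and ∂_2 has invariant factor 2 > 1, so H_1 = Z/2.
  H_2: rank ker ∂_2 − rank ∂_3 = (10 − 10) − 0 = 0, and there is no ∂_3, so H_2 = 0.

(K is a triangulation of the real projective plane RP^2.)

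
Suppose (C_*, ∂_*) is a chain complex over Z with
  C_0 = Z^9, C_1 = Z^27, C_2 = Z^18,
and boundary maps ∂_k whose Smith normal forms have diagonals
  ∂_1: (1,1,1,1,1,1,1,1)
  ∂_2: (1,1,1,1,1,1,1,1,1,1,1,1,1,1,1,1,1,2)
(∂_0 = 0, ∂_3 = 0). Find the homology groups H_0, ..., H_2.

H_0 = Z,  H_1 = Z ⊕ Z/2,  H_2 = 0.

H_0: b_0 = 9 − 0 − 8 = 1; torsion from ∂_1 factors > 1: none. So H_0 = Z.
H_1: b_1 = 27 − 8 − 18 = 1; torsion from ∂_2 factors > 1: [2]. So H_1 = Z ⊕ Z/2.
H_2: b_2 = 18 − 18 − 0 = 0; torsion from ∂_3 factors > 1: none. So H_2 = 0.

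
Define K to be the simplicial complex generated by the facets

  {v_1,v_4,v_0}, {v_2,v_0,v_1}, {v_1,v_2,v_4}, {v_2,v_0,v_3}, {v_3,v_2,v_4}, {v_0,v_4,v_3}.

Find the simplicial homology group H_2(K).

H_2 = Z.

We work with the vertex ordering v_0 < v_1 < v_2 < v_3 < v_4. The simplices of K, each written with vertices in increasing order, are:

  0-simplices (5): [v_0], [v_1], [v_2], [v_3], [v_4]
  1-simplices (9): [v_0,v_1], [v_0,v_2], [v_0,v_3], [v_0,v_4], [v_1,v_2], [v_1,v_4], [v_2,v_3], [v_2,v_4], [v_3,v_4]
  2-simplices (6): [v_0,v_1,v_2], [v_0,v_1,v_4], [v_0,v_2,v_3], [v_0,v_3,v_4], [v_1,v_2,v_4], [v_2,v_3,v_4]

giving chain groups C_0 ≅ Z^5, C_1 ≅ Z^9, C_2 ≅ Z^6.

∂_1: C_1 → C_0 is given by ∂[p,q] = [q] − [p].
The 5×9 boundary matrix has rank 4 and Smith normal form diag(1,1,1,1).

Boundary ∂_2: C_2 → C_1 sends each 2-simplex [p,q,r] to [q,r] − [p,r] + [p,q]. For instance
  ∂[v_0,v_1,v_2] = [v_1,v_2] − [v_0,v_2] + [v_0,v_1],
  ∂[v_0,v_3,v_4] = [v_3,v_4] − [v_0,v_4] + [v_0,v_3].
As a 9×6 matrix over Z this has rank 5, with invariant factors (1,1,1,1,1).

From H_k ≅ ker(∂_k) / im(∂_{k+1}) we obtain:

  H_2: rank ker ∂_2 − rank ∂_3 = (6 − 5) − 0 = 1, and there is no ∂_3, so H_2 = Z.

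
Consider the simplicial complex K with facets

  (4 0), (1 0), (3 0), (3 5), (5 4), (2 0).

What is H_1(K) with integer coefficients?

Order the vertices as 0 < 1 < 2 < 3 < 4 < 5. Listing each simplex with vertices in this order, K has dimension 1 with simplices:

  0-simplices (6): [0], [1], [2], [3], [4], [5]
  1-simplices (6): [0,1], [0,2], [0,3], [0,4], [3,5], [4,5]

Hence C_0 ≅ Z^6, C_1 ≅ Z^6.

Boundary ∂_1: C_1 → C_0 sends each edge [p,q] (with p < q) to q − p.
As a 6×6 matrix over Z this has rank 5, with invariant factors (1,1,1,1,1).

Reading off H_k = ker ∂_k / im ∂_{k+1}:

  H_1: rank ker ∂_1 − rank ∂_2 = (6 − 5) − 0 = 1, and there is no ∂_2, so H_1 ≅ Z.

H_1 = Z.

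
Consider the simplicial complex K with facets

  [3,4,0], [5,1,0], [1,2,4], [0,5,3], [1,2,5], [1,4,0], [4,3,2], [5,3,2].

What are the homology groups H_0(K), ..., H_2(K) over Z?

H_0 = Z,  H_1 = 0,  H_2 = Z.

Take the total order 0 < 1 < 2 < 3 < 4 < 5 on the vertex set. Then K (dimension 2) consists of the simplices:

  0-simplices (6): [0], [1], [2], [3], [4], [5]
  1-simplices (12): [0,1], [0,3], [0,4], [0,5], [1,2], [1,4], [1,5], [2,3], [2,4], [2,5], [3,4], [3,5]
  2-simplices (8): [0,1,4], [0,1,5], [0,3,4], [0,3,5], [1,2,4], [1,2,5], [2,3,4], [2,3,5]

giving chain groups C_0 ≅ Z^6, C_1 ≅ Z^12, C_2 ≅ Z^8.

Boundary ∂_1: C_1 → C_0 maps an edge to its endpoints' difference, ∂[p,q] = q − p.
The resulting 6×12 matrix has rank 5, and its Smith normal form has invariant factors (1,1,1,1,1).

∂_2: C_2 → C_1 acts by ∂[p,q,r] = [q,r] − [p,r] + [p,q]. For instance
  ∂[0,3,5] = [3,5] − [0,5] + [0,3],
  ∂[0,1,4] = [1,4] − [0,4] + [0,1].
This gives a 12×8 integer matrix of rank 7; reducing to Smith normal form yields diagonal entries (1,1,1,1,1,1,1).

Now H_k = ker ∂_k / im ∂_{k+1}, so:

  H_0: rank C_0 − rank ∂_1 = 6 − 5 = 1, and the invariant factors of ∂_1 are all 1, so H_0 ≅ Z.
  H_1: rank ker ∂_1 − rank ∂_2 = (12 − 5) − 7 = 0, and the invariant factors of ∂_2 are all 1, so H_1 ≅ 0.
  H_2: rank ker ∂_2 − rank ∂_3 = (8 − 7) − 0 = 1, and there is no ∂_3, so H_2 ≅ Z.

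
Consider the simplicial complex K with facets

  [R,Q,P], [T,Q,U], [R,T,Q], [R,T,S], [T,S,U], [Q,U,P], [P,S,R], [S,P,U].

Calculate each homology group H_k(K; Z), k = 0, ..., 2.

H_0 = Z,  H_1 = 0,  H_2 = Z.

Take the total order P < Q < R < S < T < U on the vertex set. Then K (dimension 2) consists of the simplices:

  0-simplices (6): P, Q, R, S, T, U
  1-simplices (12): PQ, PR, PS, PU, QR, QT, QU, RS, RT, ST, SU, TU
  2-simplices (8): PQR, PQU, PRS, PSU, QRT, QTU, RST, STU

giving chain groups C_0 ≅ Z^6, C_1 ≅ Z^12, C_2 ≅ Z^8.

Boundary ∂_1: C_1 → C_0 maps an edge to its endpoints' difference, ∂[p,q] = q − p.
The 6×12 boundary matrix has rank 5 and Smith normal form diag(1,1,1,1,1).

The boundary map ∂_2: C_2 → C_1 sends each 2-simplex [p,q,r] to [q,r] − [p,r] + [p,q]. For instance
  ∂QTU = TU − QU + QT,
  ∂PQR = QR − PR + PQ.
As a 12×8 matrix over Z this has rank 7, with invariant factors (1,1,1,1,1,1,1).

Now H_k = ker ∂_k / im ∂_{k+1}, so:

  H_0: rank C_0 − rank ∂_1 = 6 − 5 = 1, and the invariant factors of ∂_1 are all 1, so H_0 = Z.
  H_1: rank ker ∂_1 − rank ∂_2 = (12 − 5) − 7 = 0, and the invariant factors of ∂_2 are all 1, so H_1 = 0.
  H_2: rank ker ∂_2 − rank ∂_3 = (8 − 7) − 0 = 1, and there is no ∂_3, so H_2 = Z.

(K is a triangulation of the 2-sphere S^2.)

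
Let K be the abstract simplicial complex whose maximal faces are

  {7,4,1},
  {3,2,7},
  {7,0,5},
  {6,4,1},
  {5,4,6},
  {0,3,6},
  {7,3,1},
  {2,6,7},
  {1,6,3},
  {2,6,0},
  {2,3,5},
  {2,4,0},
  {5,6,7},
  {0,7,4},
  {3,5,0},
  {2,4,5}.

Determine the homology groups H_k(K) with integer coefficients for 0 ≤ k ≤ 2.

H_0 ≅ Z,  H_1 ≅ Z^2,  H_2 ≅ Z.

Fix the vertex order 0 < 1 < 2 < 3 < 4 < 5 < 6 < 7 and write every simplex with vertices in increasing order. Then dim K = 2 and the simplices of K are:

  0-simplices (8): [0], [1], [2], [3], [4], [5], [6], [7]
  1-simplices (24): (24 of them)
  2-simplices (16): [0,2,4], [0,2,6], [0,3,5], [0,3,6], [0,4,7], [0,5,7], [1,3,6], [1,3,7], [1,4,6], [1,4,7], [2,3,5], [2,3,7], [2,4,5], [2,6,7], [4,5,6], [5,6,7]

giving chain groups C_0 ≅ Z^8, C_1 ≅ Z^24, C_2 ≅ Z^16.

Boundary ∂_1: C_1 → C_0 maps an edge to its endpoints' difference, ∂[p,q] = q − p. For instance
  ∂[2,7] = [7] − [2].
As a 8×24 matrix over Z this has rank 7, with invariant factors (1,1,1,1,1,1,1).

∂_2: C_2 → C_1 maps a triangle to the signed sum of its edges. For instance
  ∂[2,6,7] = [6,7] − [2,7] + [2,6],
  ∂[0,3,5] = [3,5] − [0,5] + [0,3].
As a 24×16 matrix over Z this has rank 15, with invariant factors (1,1,1,1,1,1,1,1,1,1,1,1,1,1,1).

Reading off H_k = ker ∂_k / im ∂_{k+1}:

  H_0: rank C_0 − rank ∂_1 = 8 − 7 = 1, and the invariant factors of ∂_1 are all 1, so H_0 ≅ Z.
  H_1: rank ker ∂_1 − rank ∂_2 = (24 − 7) − 15 = 2, and the invariant factors of ∂_2 are all 1, so H_1 ≅ Z^2.
  H_2: rank ker ∂_2 − rank ∂_3 = (16 − 15) − 0 = 1, and there is no ∂_3, so H_2 ≅ Z.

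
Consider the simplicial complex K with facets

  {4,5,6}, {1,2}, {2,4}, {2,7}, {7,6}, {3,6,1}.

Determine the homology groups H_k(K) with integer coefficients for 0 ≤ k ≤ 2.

H_0 ≅ Z,  H_1 ≅ Z^2,  H_2 = 0.

Take the total order 1 < 2 < 3 < 4 < 5 < 6 < 7 on the vertex set. Then K (dimension 2) consists of the simplices:

  0-simplices (7): [1], [2], [3], [4], [5], [6], [7]
  1-simplices (10): [1,2], [1,3], [1,6], [2,4], [2,7], [3,6], [4,5], [4,6], [5,6], [6,7]
  2-simplices (2): [1,3,6], [4,5,6]

giving chain groups C_0 ≅ Z^7, C_1 ≅ Z^10, C_2 ≅ Z^2.

Boundary ∂_1: C_1 → C_0 maps an edge to its endpoints' difference, ∂[p,q] = q − p. For instance
  ∂[3,6] = [6] − [3].
The resulting 7×10 matrix has rank 6, and its Smith normal form has invariant factors (1,1,1,1,1,1).

The boundary map ∂_2: C_2 → C_1 acts by ∂[p,q,r] = [q,r] − [p,r] + [p,q]. For instance
  ∂[4,5,6] = [5,6] − [4,6] + [4,5],
  ∂[1,3,6] = [3,6] − [1,6] + [1,3].
This gives a 10×2 integer matrix of rank 2; reducing to Smith normal form yields diagonal entries (1,1).

Now H_k = ker ∂_k / im ∂_{k+1}, so:

  H_0: rank C_0 − rank ∂_1 = 7 − 6 = 1, and the invariant factors of ∂_1 are all 1, so H_0 ≅ Z.
  H_1: rank ker ∂_1 − rank ∂_2 = (10 − 6) − 2 = 2, and the invariant factors of ∂_2 are all 1, so H_1 ≅ Z^2.
  H_2: rank ker ∂_2 − rank ∂_3 = (2 − 2) − 0 = 0, and there is no ∂_3, so H_2 ≅ 0.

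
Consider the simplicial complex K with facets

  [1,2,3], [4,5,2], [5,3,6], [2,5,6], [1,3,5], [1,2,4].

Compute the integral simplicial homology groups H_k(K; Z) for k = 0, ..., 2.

H_0 = Z,  H_1 = Z,  H_2 = 0.

K has 6 vertices, 12 edges, 6 triangles.
rank ∂_0 = 0, rank ∂_1 = 5 ⇒ b_0 = 6 − 0 − 5 = 1; all invariant factors of ∂_1 are 1 so no torsion. So H_0 ≅ Z.
rank ∂_1 = 5, rank ∂_2 = 6 ⇒ b_1 = 12 − 5 − 6 = 1; all invariant factors of ∂_2 are 1 so no torsion. So H_1 ≅ Z.
rank ∂_2 = 6, rank ∂_3 = 0 ⇒ b_2 = 6 − 6 − 0 = 0. So H_2 ≅ 0.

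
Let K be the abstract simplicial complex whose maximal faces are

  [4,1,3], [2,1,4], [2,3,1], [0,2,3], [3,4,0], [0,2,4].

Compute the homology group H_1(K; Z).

Fix the vertex order 0 < 1 < 2 < 3 < 4 and write every simplex with vertices in increasing order. Then dim K = 2 and the simplices of K are:

  0-simplices (5): [0], [1], [2], [3], [4]
  1-simplices (9): [0,2], [0,3], [0,4], [1,2], [1,3], [1,4], [2,3], [2,4], [3,4]
  2-simplices (6): [0,2,3], [0,2,4], [0,3,4], [1,2,3], [1,2,4], [1,3,4]

so the chain groups are C_0 ≅ Z^5, C_1 ≅ Z^9, C_2 ≅ Z^6.

Boundary ∂_1: C_1 → C_0 maps an edge to its endpoints' difference, ∂[p,q] = q − p. For instance
  ∂[1,2] = [2] − [1].
The resulting 5×9 matrix has rank 4, and its Smith normal form has invariant factors (1,1,1,1).

The boundary map ∂_2: C_2 → C_1 maps a triangle to the signed sum of its edges. For instance
  ∂[0,2,3] = [2,3] − [0,3] + [0,2],
  ∂[1,2,4] = [2,4] − [1,4] + [1,2].
This gives a 9×6 integer matrix of rank 5; reducing to Smith normal form yields diagonal entries (1,1,1,1,1).

From H_k ≅ ker(∂_k) / im(∂_{k+1}) we obtain:

  H_1: rank ker ∂_1 − rank ∂_2 = (9 − 4) − 5 = 0, and the invariant factors of ∂_2 are all 1, so H_1 ≅ 0.

H_1 = 0.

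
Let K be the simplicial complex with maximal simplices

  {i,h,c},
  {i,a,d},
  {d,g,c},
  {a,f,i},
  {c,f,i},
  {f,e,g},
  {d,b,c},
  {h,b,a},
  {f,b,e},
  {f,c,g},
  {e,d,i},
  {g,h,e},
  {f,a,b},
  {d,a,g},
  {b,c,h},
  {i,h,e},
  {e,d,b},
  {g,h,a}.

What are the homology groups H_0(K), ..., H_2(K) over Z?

H_0 = Z,  H_1 = Z^2,  H_2 = Z.

K has 9 vertices, 27 edges, 18 triangles.
rank ∂_0 = 0, rank ∂_1 = 8 ⇒ b_0 = 9 − 0 − 8 = 1; all invariant factors of ∂_1 are 1 so no torsion. So H_0 = Z.
rank ∂_1 = 8, rank ∂_2 = 17 ⇒ b_1 = 27 − 8 − 17 = 2; all invariant factors of ∂_2 are 1 so no torsion. So H_1 = Z^2.
rank ∂_2 = 17, rank ∂_3 = 0 ⇒ b_2 = 18 − 17 − 0 = 1. So H_2 = Z.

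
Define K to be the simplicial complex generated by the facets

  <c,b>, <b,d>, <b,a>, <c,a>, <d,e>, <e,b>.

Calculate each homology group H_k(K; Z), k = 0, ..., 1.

Order the vertices as a < b < c < d < e. Listing each simplex with vertices in this order, K has dimension 1 with simplices:

  0-simplices (5): a, b, c, d, e
  1-simplices (6): ab, ac, bc, bd, be, de

so the chain groups are C_0 ≅ Z^5, C_1 ≅ Z^6.

∂_1: C_1 → C_0 maps an edge to its endpoints' difference, ∂[p,q] = q − p. For instance
  ∂ab = b − a.
This gives a 5×6 integer matrix of rank 4; reducing to Smith normal form yields diagonal entries (1,1,1,1).

Now H_k = ker ∂_k / im ∂_{k+1}, so:

  H_0: rank C_0 − rank ∂_1 = 5 − 4 = 1, and the invariant factors of ∂_1 are all 1, so H_0 = Z.
  H_1: rank ker ∂_1 − rank ∂_2 = (6 − 4) − 0 = 2, and there is no ∂_2, so H_1 = Z^2.

As a check, the Euler characteristic is 5 − 6 = -1, which agrees with 1 − 2 = -1.

H_0 = Z,  H_1 = Z^2.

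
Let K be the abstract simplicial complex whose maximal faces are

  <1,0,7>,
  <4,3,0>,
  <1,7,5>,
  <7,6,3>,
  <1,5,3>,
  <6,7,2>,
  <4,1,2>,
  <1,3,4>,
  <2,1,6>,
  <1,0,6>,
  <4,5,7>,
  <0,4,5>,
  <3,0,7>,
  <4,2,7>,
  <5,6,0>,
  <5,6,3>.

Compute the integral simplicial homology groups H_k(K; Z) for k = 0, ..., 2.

H_0 = Z,  H_1 = Z^2,  H_2 = Z.

Take the total order 0 < 1 < 2 < 3 < 4 < 5 < 6 < 7 on the vertex set. Then K (dimension 2) consists of the simplices:

  0-simplices (8): [0], [1], [2], [3], [4], [5], [6], [7]
  1-simplices (24): (24 of them)
  2-simplices (16): [0,1,6], [0,1,7], [0,3,4], [0,3,7], [0,4,5], [0,5,6], [1,2,4], [1,2,6], [1,3,4], [1,3,5], [1,5,7], [2,4,7], [2,6,7], [3,5,6], [3,6,7], [4,5,7]

so the chain groups are C_0 ≅ Z^8, C_1 ≅ Z^24, C_2 ≅ Z^16.

∂_1: C_1 → C_0 maps an edge to its endpoints' difference, ∂[p,q] = q − p. For instance
  ∂[2,6] = [6] − [2].
The 8×24 boundary matrix has rank 7 and Smith normal form diag(1,1,1,1,1,1,1).

∂_2: C_2 → C_1 maps a triangle to the signed sum of its edges. For instance
  ∂[0,3,4] = [3,4] − [0,4] + [0,3],
  ∂[0,1,6] = [1,6] − [0,6] + [0,1].
The resulting 24×16 matrix has rank 15, and its Smith normal form has invariant factors (1,1,1,1,1,1,1,1,1,1,1,1,1,1,1).

Now H_k = ker ∂_k / im ∂_{k+1}, so:

  H_0: rank C_0 − rank ∂_1 = 8 − 7 = 1, and the invariant factors of ∂_1 are all 1, so H_0 = Z.
  H_1: rank ker ∂_1 − rank ∂_2 = (24 − 7) − 15 = 2, and the invariant factors of ∂_2 are all 1, so H_1 = Z^2.
  H_2: rank ker ∂_2 − rank ∂_3 = (16 − 15) − 0 = 1, and there is no ∂_3, so H_2 = Z.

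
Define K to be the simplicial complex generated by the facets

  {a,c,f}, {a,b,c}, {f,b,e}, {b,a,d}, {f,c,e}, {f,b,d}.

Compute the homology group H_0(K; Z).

Take the total order a < b < c < d < e < f on the vertex set. Then K (dimension 2) consists of the simplices:

  0-simplices (6): a, b, c, d, e, f
  1-simplices (12): ab, ac, ad, af, bc, bd, be, bf, ce, cf, df, ef
  2-simplices (6): abc, abd, acf, bdf, bef, cef

giving chain groups C_0 ≅ Z^6, C_1 ≅ Z^12, C_2 ≅ Z^6.

Boundary ∂_1: C_1 → C_0 sends each edge [p,q] (with p < q) to q − p. For instance
  ∂be = e − b.
This gives a 6×12 integer matrix of rank 5; reducing to Smith normal form yields diagonal entries (1,1,1,1,1).

Boundary ∂_2: C_2 → C_1 maps a triangle to the signed sum of its edges. For instance
  ∂abd = bd − ad + ab,
  ∂abc = bc − ac + ab.
The resulting 12×6 matrix has rank 6, and its Smith normal form has invariant factors (1,1,1,1,1,1).

Reading off H_k = ker ∂_k / im ∂_{k+1}:

  H_0: rank C_0 − rank ∂_1 = 6 − 5 = 1, and the invariant factors of ∂_1 are all 1, so H_0 ≅ Z.

H_0 ≅ Z.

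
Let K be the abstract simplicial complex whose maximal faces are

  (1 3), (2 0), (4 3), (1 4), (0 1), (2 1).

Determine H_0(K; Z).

K has 5 vertices, 6 edges.
rank ∂_0 = 0, rank ∂_1 = 4 ⇒ b_0 = 5 − 0 − 4 = 1; all invariant factors of ∂_1 are 1 so no torsion. So H_0 ≅ Z.

H_0 = Z.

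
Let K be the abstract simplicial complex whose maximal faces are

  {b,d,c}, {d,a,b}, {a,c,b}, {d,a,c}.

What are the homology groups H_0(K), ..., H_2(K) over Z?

H_0 = Z,  H_1 = 0,  H_2 = Z.

Fix the vertex order a < b < c < d and write every simplex with vertices in increasing order. Then dim K = 2 and the simplices of K are:

  0-simplices (4): a, b, c, d
  1-simplices (6): ab, ac, ad, bc, bd, cd
  2-simplices (4): abc, abd, acd, bcd

so the chain groups are C_0 ≅ Z^4, C_1 ≅ Z^6, C_2 ≅ Z^4.

∂_1: C_1 → C_0 maps an edge to its endpoints' difference, ∂[p,q] = q − p.
The 4×6 boundary matrix has rank 3 and Smith normal form diag(1,1,1).

The boundary map ∂_2: C_2 → C_1 maps a triangle to the signed sum of its edges. For instance
  ∂bcd = cd − bd + bc,
  ∂abd = bd − ad + ab.
This gives a 6×4 integer matrix of rank 3; reducing to Smith normal form yields diagonal entries (1,1,1).

Reading off H_k = ker ∂_k / im ∂_{k+1}:

  H_0: rank C_0 − rank ∂_1 = 4 − 3 = 1, and the invariant factors of ∂_1 are all 1, so H_0 ≅ Z.
  H_1: rank ker ∂_1 − rank ∂_2 = (6 − 3) − 3 = 0, and the invariant factors of ∂_2 are all 1, so H_1 ≅ 0.
  H_2: rank ker ∂_2 − rank ∂_3 = (4 − 3) − 0 = 1, and there is no ∂_3, so H_2 ≅ Z.

As a check, the Euler characteristic is 4 − 6 + 4 = 2, which agrees with 1 − 0 + 1 = 2.
(K is a triangulation of the 2-sphere S^2.)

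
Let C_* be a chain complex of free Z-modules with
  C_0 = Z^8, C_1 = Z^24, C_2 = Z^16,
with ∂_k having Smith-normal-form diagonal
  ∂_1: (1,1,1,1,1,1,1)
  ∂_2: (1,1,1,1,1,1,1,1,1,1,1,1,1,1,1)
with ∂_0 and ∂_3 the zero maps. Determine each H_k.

H_0 = Z,  H_1 = Z^2,  H_2 = Z.

H_0: b_0 = 8 − 0 − 7 = 1; torsion from ∂_1 factors > 1: none. So H_0 = Z.
H_1: b_1 = 24 − 7 − 15 = 2; torsion from ∂_2 factors > 1: none. So H_1 = Z^2.
H_2: b_2 = 16 − 15 − 0 = 1; torsion from ∂_3 factors > 1: none. So H_2 = Z.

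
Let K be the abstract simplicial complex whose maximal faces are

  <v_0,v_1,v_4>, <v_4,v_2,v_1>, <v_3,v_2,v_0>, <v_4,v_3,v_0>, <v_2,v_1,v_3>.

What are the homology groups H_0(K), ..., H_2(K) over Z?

K has 5 vertices, 10 edges, 5 triangles.
rank ∂_0 = 0, rank ∂_1 = 4 ⇒ b_0 = 5 − 0 − 4 = 1; all invariant factors of ∂_1 are 1 so no torsion. So H_0 ≅ Z.
rank ∂_1 = 4, rank ∂_2 = 5 ⇒ b_1 = 10 − 4 − 5 = 1; all invariant factors of ∂_2 are 1 so no torsion. So H_1 ≅ Z.
rank ∂_2 = 5, rank ∂_3 = 0 ⇒ b_2 = 5 − 5 − 0 = 0. So H_2 ≅ 0.

H_0 = Z,  H_1 = Z,  H_2 = 0.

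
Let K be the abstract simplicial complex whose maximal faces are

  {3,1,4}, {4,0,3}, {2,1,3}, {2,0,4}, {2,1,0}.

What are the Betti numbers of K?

Fix the vertex order 0 < 1 < 2 < 3 < 4 and write every simplex with vertices in increasing order. Then dim K = 2 and the simplices of K are:

  0-simplices (5): [0], [1], [2], [3], [4]
  1-simplices (10): [0,1], [0,2], [0,3], [0,4], [1,2], [1,3], [1,4], [2,3], [2,4], [3,4]
  2-simplices (5): [0,1,2], [0,2,4], [0,3,4], [1,2,3], [1,3,4]

so the chain groups are C_0 ≅ Z^5, C_1 ≅ Z^10, C_2 ≅ Z^5.

The boundary map ∂_1: C_1 → C_0 sends each edge [p,q] (with p < q) to q − p.
As a 5×10 matrix over Z this has rank 4, with invariant factors (1,1,1,1).

The boundary map ∂_2: C_2 → C_1 acts by ∂[p,q,r] = [q,r] − [p,r] + [p,q]. For instance
  ∂[1,2,3] = [2,3] − [1,3] + [1,2],
  ∂[0,3,4] = [3,4] − [0,4] + [0,3].
This gives a 10×5 integer matrix of rank 5; reducing to Smith normal form yields diagonal entries (1,1,1,1,1).

Now H_k = ker ∂_k / im ∂_{k+1}, so:

  H_0: rank C_0 − rank ∂_1 = 5 − 4 = 1, and the invariant factors of ∂_1 are all 1, so H_0 = Z.
  H_1: rank ker ∂_1 − rank ∂_2 = (10 − 4) − 5 = 1, and the invariant factors of ∂_2 are all 1, so H_1 = Z.
  H_2: rank ker ∂_2 − rank ∂_3 = (5 − 5) − 0 = 0, and there is no ∂_3, so H_2 = 0.

As a check, the Euler characteristic is 5 − 10 + 5 = 0, which agrees with 1 − 1 + 0 = 0.

Hence the Betti numbers are b_0 = 1, b_1 = 1, b_2 = 0.

b_0 = 1, b_1 = 1, b_2 = 0.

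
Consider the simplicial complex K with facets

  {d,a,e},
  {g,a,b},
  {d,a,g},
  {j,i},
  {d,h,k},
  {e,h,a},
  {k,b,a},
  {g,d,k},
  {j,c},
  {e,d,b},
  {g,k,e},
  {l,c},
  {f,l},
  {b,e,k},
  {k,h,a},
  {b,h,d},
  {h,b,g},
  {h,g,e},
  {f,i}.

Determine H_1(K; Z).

H_1 ≅ Z^3.

Fix the vertex order a < b < c < d < e < f < g < h < i < j < k < l and write every simplex with vertices in increasing order. Then dim K = 2 and the simplices of K are:

  0-simplices (12): a, b, c, d, e, f, g, h, i, j, k, l
  1-simplices (26): ab, ad, ae, ag, ah, ak, bd, be, bg, bh, bk, cj, cl, de, dg, dh, dk, eg, eh, ek, fi, fl, gh, gk, hk, ij
  2-simplices (14): abg, abk, ade, adg, aeh, ahk, bde, bdh, bek, bgh, dgk, dhk, egh, egk

giving chain groups C_0 ≅ Z^12, C_1 ≅ Z^26, C_2 ≅ Z^14.

Boundary ∂_1: C_1 → C_0 sends each edge [p,q] (with p < q) to q − p. For instance
  ∂eh = h − e.
As a 12×26 matrix over Z this has rank 10, with invariant factors (1,1,1,1,1,1,1,1,1,1).

Boundary ∂_2: C_2 → C_1 sends each 2-simplex [p,q,r] to [q,r] − [p,r] + [p,q]. For instance
  ∂bdh = dh − bh + bd,
  ∂dhk = hk − dk + dh.
The resulting 26×14 matrix has rank 13, and its Smith normal form has invariant factors (1,1,1,1,1,1,1,1,1,1,1,1,1).

Reading off H_k = ker ∂_k / im ∂_{k+1}:

  H_1: rank ker ∂_1 − rank ∂_2 = (26 − 10) − 13 = 3, and the invariant factors of ∂_2 are all 1, so H_1 ≅ Z^3.

(K is a triangulation of the disjoint union of the torus T^2 and the circle S^1.)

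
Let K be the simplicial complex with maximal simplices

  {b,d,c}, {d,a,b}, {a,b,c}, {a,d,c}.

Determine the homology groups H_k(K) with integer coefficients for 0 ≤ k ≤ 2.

H_0 = Z,  H_1 = 0,  H_2 = Z.

Order the vertices as a < b < c < d. Listing each simplex with vertices in this order, K has dimension 2 with simplices:

  0-simplices (4): a, b, c, d
  1-simplices (6): ab, ac, ad, bc, bd, cd
  2-simplices (4): abc, abd, acd, bcd

so the chain groups are C_0 ≅ Z^4, C_1 ≅ Z^6, C_2 ≅ Z^4.

∂_1: C_1 → C_0 sends each edge [p,q] (with p < q) to q − p. For instance
  ∂cd = d − c.
The 4×6 boundary matrix has rank 3 and Smith normal form diag(1,1,1).

The boundary map ∂_2: C_2 → C_1 sends each 2-simplex [p,q,r] to [q,r] − [p,r] + [p,q]. For instance
  ∂abc = bc − ac + ab,
  ∂bcd = cd − bd + bc.
As a 6×4 matrix over Z this has rank 3, with invariant factors (1,1,1).

Now H_k = ker ∂_k / im ∂_{k+1}, so:

  H_0: rank C_0 − rank ∂_1 = 4 − 3 = 1, and the invariant factors of ∂_1 are all 1, so H_0 = Z.
  H_1: rank ker ∂_1 − rank ∂_2 = (6 − 3) − 3 = 0, and the invariant factors of ∂_2 are all 1, so H_1 = 0.
  H_2: rank ker ∂_2 − rank ∂_3 = (4 − 3) − 0 = 1, and there is no ∂_3, so H_2 = Z.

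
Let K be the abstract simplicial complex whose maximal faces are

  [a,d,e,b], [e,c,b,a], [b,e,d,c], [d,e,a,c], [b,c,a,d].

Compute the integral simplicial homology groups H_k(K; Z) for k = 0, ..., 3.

H_0 ≅ Z,  H_1 = 0,  H_2 = 0,  H_3 ≅ Z.

K has 5 vertices, 10 edges, 10 triangles, 5 3-simplices.
rank ∂_0 = 0, rank ∂_1 = 4 ⇒ b_0 = 5 − 0 − 4 = 1; all invariant factors of ∂_1 are 1 so no torsion. So H_0 ≅ Z.
rank ∂_1 = 4, rank ∂_2 = 6 ⇒ b_1 = 10 − 4 − 6 = 0; all invariant factors of ∂_2 are 1 so no torsion. So H_1 ≅ 0.
rank ∂_2 = 6, rank ∂_3 = 4 ⇒ b_2 = 10 − 6 − 4 = 0; all invariant factors of ∂_3 are 1 so no torsion. So H_2 ≅ 0.
rank ∂_3 = 4, rank ∂_4 = 0 ⇒ b_3 = 5 − 4 − 0 = 1. So H_3 ≅ Z.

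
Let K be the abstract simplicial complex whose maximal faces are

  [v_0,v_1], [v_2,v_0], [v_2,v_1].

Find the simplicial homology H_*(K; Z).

Order the vertices as v_0 < v_1 < v_2. Listing each simplex with vertices in this order, K has dimension 1 with simplices:

  0-simplices (3): [v_0], [v_1], [v_2]
  1-simplices (3): [v_0,v_1], [v_0,v_2], [v_1,v_2]

so the chain groups are C_0 ≅ Z^3, C_1 ≅ Z^3.

∂_1: C_1 → C_0 is given by ∂[p,q] = [q] − [p]. For instance
  ∂[v_0,v_1] = [v_1] − [v_0].
The resulting 3×3 matrix has rank 2, and its Smith normal form has invariant factors (1,1).

Computing H_k = (kernel of ∂_k) / (image of ∂_{k+1}):

  H_0: rank C_0 − rank ∂_1 = 3 − 2 = 1, and the invariant factors of ∂_1 are all 1, so H_0 ≅ Z.
  H_1: rank ker ∂_1 − rank ∂_2 = (3 − 2) − 0 = 1, and there is no ∂_2, so H_1 ≅ Z.

As a check, the Euler characteristic is 3 − 3 = 0, which agrees with 1 − 1 = 0.

H_0 ≅ Z,  H_1 ≅ Z.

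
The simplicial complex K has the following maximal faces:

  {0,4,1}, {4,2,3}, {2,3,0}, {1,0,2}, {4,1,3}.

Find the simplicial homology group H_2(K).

H_2 = 0.

We work with the vertex ordering 0 < 1 < 2 < 3 < 4. The simplices of K, each written with vertices in increasing order, are:

  0-simplices (5): [0], [1], [2], [3], [4]
  1-simplices (10): [0,1], [0,2], [0,3], [0,4], [1,2], [1,3], [1,4], [2,3], [2,4], [3,4]
  2-simplices (5): [0,1,2], [0,1,4], [0,2,3], [1,3,4], [2,3,4]

giving chain groups C_0 ≅ Z^5, C_1 ≅ Z^10, C_2 ≅ Z^5.

∂_1: C_1 → C_0 is given by ∂[p,q] = [q] − [p]. For instance
  ∂[0,1] = [1] − [0].
As a 5×10 matrix over Z this has rank 4, with invariant factors (1,1,1,1).

Boundary ∂_2: C_2 → C_1 acts by ∂[p,q,r] = [q,r] − [p,r] + [p,q]. For instance
  ∂[0,1,2] = [1,2] − [0,2] + [0,1],
  ∂[0,2,3] = [2,3] − [0,3] + [0,2].
The 10×5 boundary matrix has rank 5 and Smith normal form diag(1,1,1,1,1).

Now H_k = ker ∂_k / im ∂_{k+1}, so:

  H_2: rank ker ∂_2 − rank ∂_3 = (5 − 5) − 0 = 0, and there is no ∂_3, so H_2 ≅ 0.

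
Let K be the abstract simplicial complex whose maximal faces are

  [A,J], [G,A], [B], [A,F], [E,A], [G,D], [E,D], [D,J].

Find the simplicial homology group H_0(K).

Order the vertices as A < B < D < E < F < G < J. Listing each simplex with vertices in this order, K has dimension 1 with simplices:

  0-simplices (7): A, B, D, E, F, G, J
  1-simplices (7): AE, AF, AG, AJ, DE, DG, DJ

giving chain groups C_0 ≅ Z^7, C_1 ≅ Z^7.

∂_1: C_1 → C_0 maps an edge to its endpoints' difference, ∂[p,q] = q − p. For instance
  ∂AF = F − A.
The resulting 7×7 matrix has rank 5, and its Smith normal form has invariant factors (1,1,1,1,1).

Reading off H_k = ker ∂_k / im ∂_{k+1}:

  H_0: rank C_0 − rank ∂_1 = 7 − 5 = 2, and the invariant factors of ∂_1 are all 1, so H_0 ≅ Z^2.

H_0 ≅ Z^2.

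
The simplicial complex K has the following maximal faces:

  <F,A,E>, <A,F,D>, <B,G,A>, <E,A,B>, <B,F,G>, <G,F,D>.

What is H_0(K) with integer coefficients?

H_0 ≅ Z.

Take the total order A < B < D < E < F < G on the vertex set. Then K (dimension 2) consists of the simplices:

  0-simplices (6): A, B, D, E, F, G
  1-simplices (12): AB, AD, AE, AF, AG, BE, BF, BG, DF, DG, EF, FG
  2-simplices (6): ABE, ABG, ADF, AEF, BFG, DFG

Hence C_0 ≅ Z^6, C_1 ≅ Z^12, C_2 ≅ Z^6.

The boundary map ∂_1: C_1 → C_0 is given by ∂[p,q] = [q] − [p].
As a 6×12 matrix over Z this has rank 5, with invariant factors (1,1,1,1,1).

The boundary map ∂_2: C_2 → C_1 acts by ∂[p,q,r] = [q,r] − [p,r] + [p,q]. For instance
  ∂AEF = EF − AF + AE,
  ∂BFG = FG − BG + BF.
This gives a 12×6 integer matrix of rank 6; reducing to Smith normal form yields diagonal entries (1,1,1,1,1,1).

Computing H_k = (kernel of ∂_k) / (image of ∂_{k+1}):

  H_0: rank C_0 − rank ∂_1 = 6 − 5 = 1, and the invariant factors of ∂_1 are all 1, so H_0 = Z.

(K is a triangulation of the cylinder S^1 x I.)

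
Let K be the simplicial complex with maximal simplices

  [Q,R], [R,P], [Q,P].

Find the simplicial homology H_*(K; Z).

We work with the vertex ordering P < Q < R. The simplices of K, each written with vertices in increasing order, are:

  0-simplices (3): P, Q, R
  1-simplices (3): PQ, PR, QR

so the chain groups are C_0 ≅ Z^3, C_1 ≅ Z^3.

∂_1: C_1 → C_0 is given by ∂[p,q] = [q] − [p]. For instance
  ∂PQ = Q − P.
This gives a 3×3 integer matrix of rank 2; reducing to Smith normal form yields diagonal entries (1,1).

From H_k ≅ ker(∂_k) / im(∂_{k+1}) we obtain:

  H_0: rank C_0 − rank ∂_1 = 3 − 2 = 1, and the invariant factors of ∂_1 are all 1, so H_0 = Z.
  H_1: rank ker ∂_1 − rank ∂_2 = (3 − 2) − 0 = 1, and there is no ∂_2, so H_1 = Z.

H_0 = Z,  H_1 = Z.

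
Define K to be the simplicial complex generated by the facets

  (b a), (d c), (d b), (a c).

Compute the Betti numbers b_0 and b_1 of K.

b_0 = 1, b_1 = 1.

Take the total order a < b < c < d on the vertex set. Then K (dimension 1) consists of the simplices:

  0-simplices (4): a, b, c, d
  1-simplices (4): ab, ac, bd, cd

so the chain groups are C_0 ≅ Z^4, C_1 ≅ Z^4.

Boundary ∂_1: C_1 → C_0 maps an edge to its endpoints' difference, ∂[p,q] = q − p.
This gives a 4×4 integer matrix of rank 3; reducing to Smith normal form yields diagonal entries (1,1,1).

From H_k ≅ ker(∂_k) / im(∂_{k+1}) we obtain:

  H_0: rank C_0 − rank ∂_1 = 4 − 3 = 1, and the invariant factors of ∂_1 are all 1, so H_0 ≅ Z.
  H_1: rank ker ∂_1 − rank ∂_2 = (4 − 3) − 0 = 1, and there is no ∂_2, so H_1 ≅ Z.

Hence the Betti numbers are b_0 = 1, b_1 = 1.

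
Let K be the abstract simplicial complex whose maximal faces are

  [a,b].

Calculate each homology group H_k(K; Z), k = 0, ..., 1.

Fix the vertex order a < b and write every simplex with vertices in increasing order. Then dim K = 1 and the simplices of K are:

  0-simplices (2): a, b
  1-simplices (1): ab

Hence C_0 ≅ Z^2, C_1 ≅ Z^1.

∂_1: C_1 → C_0 sends each edge [p,q] (with p < q) to q − p.
The 2×1 boundary matrix has rank 1 and Smith normal form diag(1).

From H_k ≅ ker(∂_k) / im(∂_{k+1}) we obtain:

  H_0: rank C_0 − rank ∂_1 = 2 − 1 = 1, and the invariant factors of ∂_1 are all 1, so H_0 ≅ Z.
  H_1: rank ker ∂_1 − rank ∂_2 = (1 − 1) − 0 = 0, and there is no ∂_2, so H_1 ≅ 0.

H_0 = Z,  H_1 = 0.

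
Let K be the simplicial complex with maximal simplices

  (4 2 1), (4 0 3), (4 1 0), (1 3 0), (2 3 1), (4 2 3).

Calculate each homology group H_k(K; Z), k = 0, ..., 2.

H_0 = Z,  H_1 = 0,  H_2 = Z.

Fix the vertex order 0 < 1 < 2 < 3 < 4 and write every simplex with vertices in increasing order. Then dim K = 2 and the simplices of K are:

  0-simplices (5): [0], [1], [2], [3], [4]
  1-simplices (9): [0,1], [0,3], [0,4], [1,2], [1,3], [1,4], [2,3], [2,4], [3,4]
  2-simplices (6): [0,1,3], [0,1,4], [0,3,4], [1,2,3], [1,2,4], [2,3,4]

Hence C_0 ≅ Z^5, C_1 ≅ Z^9, C_2 ≅ Z^6.

The boundary map ∂_1: C_1 → C_0 sends each edge [p,q] (with p < q) to q − p.
The 5×9 boundary matrix has rank 4 and Smith normal form diag(1,1,1,1).

Boundary ∂_2: C_2 → C_1 sends each 2-simplex [p,q,r] to [q,r] − [p,r] + [p,q]. For instance
  ∂[2,3,4] = [3,4] − [2,4] + [2,3],
  ∂[1,2,3] = [2,3] − [1,3] + [1,2].
The 9×6 boundary matrix has rank 5 and Smith normal form diag(1,1,1,1,1).

Computing H_k = (kernel of ∂_k) / (image of ∂_{k+1}):

  H_0: rank C_0 − rank ∂_1 = 5 − 4 = 1, and the invariant factors of ∂_1 are all 1, so H_0 = Z.
  H_1: rank ker ∂_1 − rank ∂_2 = (9 − 4) − 5 = 0, and the invariant factors of ∂_2 are all 1, so H_1 = 0.
  H_2: rank ker ∂_2 − rank ∂_3 = (6 − 5) − 0 = 1, and there is no ∂_3, so H_2 = Z.

As a check, the Euler characteristic is 5 − 9 + 6 = 2, which agrees with 1 − 0 + 1 = 2.
(K is a triangulation of the 2-sphere S^2.)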